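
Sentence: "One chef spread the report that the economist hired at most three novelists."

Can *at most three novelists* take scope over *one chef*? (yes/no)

No

The target quantifier *at most three novelists* is part of the complex NP *the report that the economist hired at most three novelists*.
The complex NP is opaque for QR — the quantifier is frozen inside the noun's complement.
The inverse ordering *at most three novelists* > *one chef* is therefore underivable.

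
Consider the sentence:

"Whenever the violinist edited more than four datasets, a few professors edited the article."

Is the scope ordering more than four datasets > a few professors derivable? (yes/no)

No

The target quantifier *more than four datasets* is part of the adjunct clause *whenever the violinist edited more than four datasets*.
Since the clause is an adjunct (not a complement), the Adjunct Condition blocks QR across its edge.
There is no licit LF on which *more than four datasets* c-commands *a few professors*.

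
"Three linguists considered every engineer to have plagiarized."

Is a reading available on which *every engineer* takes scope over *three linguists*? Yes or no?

The ECM infinitive is scope-transparent — *every engineer* is free to raise above *three linguists*.
QR within a single clause is free, so the lower quantifier may take scope over the higher one.

Yes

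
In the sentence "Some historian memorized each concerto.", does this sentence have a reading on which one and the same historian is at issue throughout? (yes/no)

Yes

The paraphrase describes the scope ordering *some historian* > *each concerto*.
Nothing needs to raise for *some historian* > *each concerto*, so no island constraint is at stake.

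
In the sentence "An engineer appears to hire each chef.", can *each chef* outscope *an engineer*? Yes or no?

Yes

Raising constructions are monoclausal for scope purposes; *each chef* is not separated from *an engineer* by any island.
Ordinary QR to a clause-peripheral position gives the wide-scope LF for the lower DP.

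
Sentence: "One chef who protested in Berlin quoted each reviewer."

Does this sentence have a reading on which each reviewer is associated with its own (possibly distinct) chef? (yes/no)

The paraphrase describes the scope ordering *each reviewer* > *one chef*.
*each reviewer* is a matrix argument; only *one chef* is modified by the relative clause *who protested in Berlin*, so the RC island is irrelevant to the target quantifier.
Nothing blocks QR of the lower DP to a position above the higher one, so inverse scope is available.

Yes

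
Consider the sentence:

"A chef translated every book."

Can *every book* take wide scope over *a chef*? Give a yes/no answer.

Yes

Both DPs are arguments of the same predicate; there is no clause or island boundary between them.
Ordinary QR to a clause-peripheral position gives the wide-scope LF for the lower DP.
Both orderings are possible: *a chef* > *every book* and *every book* > *a chef*.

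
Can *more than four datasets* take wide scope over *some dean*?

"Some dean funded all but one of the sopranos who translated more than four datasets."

No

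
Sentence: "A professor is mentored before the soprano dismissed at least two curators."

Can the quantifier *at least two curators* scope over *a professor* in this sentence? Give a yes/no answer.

No

The DP *at least two curators* is contained in the adjunct clause *before the soprano dismissed at least two curators*.
The adjunct-island constraint bars QR out of an adverbial clause.
*at least two curators* is confined to the island and cannot take scope over *a professor*.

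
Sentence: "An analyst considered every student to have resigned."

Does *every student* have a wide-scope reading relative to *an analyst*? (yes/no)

The ECM infinitive is scope-transparent — *every student* is free to raise above *an analyst*.
Clause-internal QR can adjoin the lower DP above the subject, yielding the inverse reading.
The sentence is scopally ambiguous between *an analyst* > *every student* and *every student* > *an analyst*.

Yes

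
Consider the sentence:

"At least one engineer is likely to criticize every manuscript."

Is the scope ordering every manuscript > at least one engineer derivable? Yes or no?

The matrix predicate is a raising verb, whose infinitival complement is not a scope island — *every manuscript* can QR into the matrix clause.
Clause-internal QR can adjoin the lower DP above the subject, yielding the inverse reading.

Yes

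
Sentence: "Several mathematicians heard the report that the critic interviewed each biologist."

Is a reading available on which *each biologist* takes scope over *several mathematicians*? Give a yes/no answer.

The target quantifier *each biologist* is part of the complex NP *the report that the critic interviewed each biologist*.
Since the clause is the complement of a nominal head, the CNPC blocks scope extraction.
There is no licit LF on which *each biologist* c-commands *several mathematicians*.

No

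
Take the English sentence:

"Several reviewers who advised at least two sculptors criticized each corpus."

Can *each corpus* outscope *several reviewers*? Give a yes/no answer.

Yes

Although the sentence contains a relative clause (*who advised at least two sculptors*), *each corpus* is outside it, in the matrix VP.
Clause-internal QR can adjoin the lower DP above the subject, yielding the inverse reading.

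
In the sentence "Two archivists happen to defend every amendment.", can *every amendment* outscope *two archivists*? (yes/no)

Raising constructions are monoclausal for scope purposes; *every amendment* is not separated from *two archivists* by any island.
No island intervenes, so both surface and inverse scope are derivable.

Yes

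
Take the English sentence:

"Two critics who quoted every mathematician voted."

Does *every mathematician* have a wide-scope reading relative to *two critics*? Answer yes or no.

No

Structurally, *every mathematician* is inside the relative clause *who quoted every mathematician*.
A relative clause is a scope island — quantifier raising cannot cross its boundary.
*every mathematician* is confined to the island and cannot take scope over *two critics*.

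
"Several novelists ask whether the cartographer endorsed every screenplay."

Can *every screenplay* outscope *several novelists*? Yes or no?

*every screenplay* occurs within the embedded question *whether the cartographer endorsed every screenplay*.
The wh-island constraint blocks QR out of an embedded interrogative.
There is no licit LF on which *every screenplay* c-commands *several novelists*.

No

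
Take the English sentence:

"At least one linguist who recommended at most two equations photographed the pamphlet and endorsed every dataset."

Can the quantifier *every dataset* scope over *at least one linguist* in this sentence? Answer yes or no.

No

*every dataset* sits inside one conjunct of the coordinate structure (*endorsed every dataset*).
A quantifier cannot raise out of one conjunct of a coordination across the whole coordinate structure — the CSC applies to QR.
There is no licit LF on which *every dataset* c-commands *at least one linguist*.
(Only the surface reading survives: one fixed linguist with respect to all the relevant datasets.)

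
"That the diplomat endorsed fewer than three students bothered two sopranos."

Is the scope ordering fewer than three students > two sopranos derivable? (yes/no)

No

*fewer than three students* occurs within the sentential subject *that the diplomat endorsed fewer than three students*.
Subjects — clausal subjects included — are islands for extraction, and QR is no exception.
So *fewer than three students* cannot raise to a position above *two sopranos*.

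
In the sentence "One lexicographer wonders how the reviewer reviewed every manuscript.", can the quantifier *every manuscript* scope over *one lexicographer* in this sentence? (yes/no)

No

The DP *every manuscript* is contained in the embedded question *how the reviewer reviewed every manuscript*.
Embedded questions are wh-islands: a quantifier inside an indirect question cannot QR into the matrix clause.
The inverse ordering *every manuscript* > *one lexicographer* is therefore underivable.
(Only the surface reading survives: one fixed lexicographer with respect to all the relevant manuscripts.)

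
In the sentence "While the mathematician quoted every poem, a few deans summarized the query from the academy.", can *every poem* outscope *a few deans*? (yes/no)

No

*every poem* sits inside the adjunct clause *while the mathematician quoted every poem*.
Adjunct clauses are scope islands: a quantifier inside an adjunct cannot raise into the matrix clause.
So the wide-scope reading for *every poem* is blocked.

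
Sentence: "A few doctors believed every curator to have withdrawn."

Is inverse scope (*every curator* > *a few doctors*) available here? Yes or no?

*every curator* is an ECM subject; ECM complements are not islands, and the embedded quantifier may take matrix scope.
Clause-internal QR can adjoin the lower DP above the subject, yielding the inverse reading.

Yes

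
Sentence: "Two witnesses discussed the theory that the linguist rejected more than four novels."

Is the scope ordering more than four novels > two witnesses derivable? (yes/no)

*more than four novels* sits inside the complex NP *the theory that the linguist rejected more than four novels*.
Since the clause is the complement of a nominal head, the CNPC blocks scope extraction.
*more than four novels* > *two witnesses* would require crossing that boundary, which is illicit.

No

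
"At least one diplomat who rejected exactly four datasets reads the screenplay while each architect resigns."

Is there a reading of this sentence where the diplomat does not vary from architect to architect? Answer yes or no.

This is the *at least one diplomat* > *each architect* reading.
Surface scope (*at least one diplomat* > *each architect*) is always derivable; islands only block QR, not in-situ interpretation.

Yes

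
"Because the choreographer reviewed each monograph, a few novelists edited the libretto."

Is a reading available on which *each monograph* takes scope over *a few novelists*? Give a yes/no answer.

The DP *each monograph* is contained in the adjunct clause *because the choreographer reviewed each monograph*.
Adjuncts are opaque for quantifier raising; a quantifier in an adjunct stays inside it.
There is no licit LF on which *each monograph* c-commands *a few novelists*.

No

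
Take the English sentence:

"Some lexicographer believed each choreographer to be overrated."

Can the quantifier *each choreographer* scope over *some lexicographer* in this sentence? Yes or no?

Yes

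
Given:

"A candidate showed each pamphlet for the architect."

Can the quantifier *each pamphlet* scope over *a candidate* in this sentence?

Yes

Both DPs are arguments of the same predicate; there is no clause or island boundary between them.
Clause-internal QR can adjoin the lower DP above the subject, yielding the inverse reading.
The sentence is scopally ambiguous between *a candidate* > *each pamphlet* and *each pamphlet* > *a candidate*.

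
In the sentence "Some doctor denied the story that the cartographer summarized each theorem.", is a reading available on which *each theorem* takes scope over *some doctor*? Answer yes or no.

No

Structurally, *each theorem* is inside the complex NP *the story that the cartographer summarized each theorem*.
Noun-complement clauses are scope islands (the Complex NP Constraint): a quantifier inside one cannot scope into the matrix.
So *each theorem* cannot raise to a position above *some doctor*.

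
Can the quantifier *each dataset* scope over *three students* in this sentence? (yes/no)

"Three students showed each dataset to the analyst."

Yes

*each dataset* and *three students* are in the same minimal clause.
Ordinary QR to a clause-peripheral position gives the wide-scope LF for the lower DP.
So *each dataset* > *three students* is among the available readings.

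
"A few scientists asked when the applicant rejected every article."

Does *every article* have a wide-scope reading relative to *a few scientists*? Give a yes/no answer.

No

*every article* occurs within the embedded question *when the applicant rejected every article*.
The wh-island constraint blocks QR out of an embedded interrogative.
So *every article* cannot raise to a position above *a few scientists*.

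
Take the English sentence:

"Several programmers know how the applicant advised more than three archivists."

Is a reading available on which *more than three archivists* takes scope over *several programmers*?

No

Structurally, *more than three archivists* is inside the embedded question *how the applicant advised more than three archivists*.
Embedded questions are wh-islands: a quantifier inside an indirect question cannot QR into the matrix clause.
So *more than three archivists* cannot raise to a position above *several programmers*.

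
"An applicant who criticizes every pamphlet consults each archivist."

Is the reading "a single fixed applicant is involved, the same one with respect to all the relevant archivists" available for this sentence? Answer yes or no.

The described interpretation is the *an applicant* > *each archivist* scoping.
Nothing needs to raise for *an applicant* > *each archivist*, so no island constraint is at stake.

Yes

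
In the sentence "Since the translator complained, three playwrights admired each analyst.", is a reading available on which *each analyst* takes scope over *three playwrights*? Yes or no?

Although there is an adjunct clause, *each analyst* is in the main clause, not inside the adjunct.
No island intervenes, so both surface and inverse scope are derivable.

Yes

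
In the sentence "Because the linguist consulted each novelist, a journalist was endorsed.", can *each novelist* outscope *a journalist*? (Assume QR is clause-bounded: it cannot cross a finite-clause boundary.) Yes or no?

No

Structurally, *each novelist* is inside the adjunct clause *because the linguist consulted each novelist*.
Since the clause is an adjunct (not a complement), the Adjunct Condition blocks QR across its edge.
So the wide-scope reading for *each novelist* is blocked.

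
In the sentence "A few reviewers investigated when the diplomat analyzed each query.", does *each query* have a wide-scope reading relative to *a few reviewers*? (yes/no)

No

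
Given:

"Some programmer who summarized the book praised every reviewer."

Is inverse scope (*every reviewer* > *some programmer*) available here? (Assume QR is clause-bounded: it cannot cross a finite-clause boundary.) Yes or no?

The relative clause *who summarized the book* modifies *some programmer*, but *every reviewer* is not inside that relative clause — it is an argument of the matrix verb.
No island intervenes, so both surface and inverse scope are derivable.

Yes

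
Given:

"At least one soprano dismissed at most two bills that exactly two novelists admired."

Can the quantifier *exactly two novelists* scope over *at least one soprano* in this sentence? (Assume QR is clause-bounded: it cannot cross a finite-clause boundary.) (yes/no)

The DP *exactly two novelists* is contained in the relative clause *that exactly two novelists admired* modifying *at most two bills*.
Quantifiers inside a relative clause are trapped there; the RC boundary blocks QR.
Hence only narrow scope for *exactly two novelists* (under *at least one soprano*) survives.

No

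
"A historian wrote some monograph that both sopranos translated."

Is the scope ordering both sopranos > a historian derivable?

The target quantifier *both sopranos* is part of the relative clause *that both sopranos translated* modifying *some monograph*.
Relative clauses are scope islands: a quantifier cannot QR out of a relative clause to take scope in the matrix clause.
So *both sopranos* cannot raise to a position above *a historian*.

No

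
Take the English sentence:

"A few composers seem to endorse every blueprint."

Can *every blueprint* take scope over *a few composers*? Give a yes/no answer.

Yes

Raising constructions are monoclausal for scope purposes; *every blueprint* is not separated from *a few composers* by any island.
Ordinary QR to a clause-peripheral position gives the wide-scope LF for the lower DP.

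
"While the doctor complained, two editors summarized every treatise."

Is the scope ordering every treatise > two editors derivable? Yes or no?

Although there is an adjunct clause, *every treatise* is in the main clause, not inside the adjunct.
QR within a single clause is free, so the lower quantifier may take scope over the higher one.

Yes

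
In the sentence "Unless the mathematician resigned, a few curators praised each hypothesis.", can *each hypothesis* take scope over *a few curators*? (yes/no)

Yes

The adjunct clause does not contain *each hypothesis*, which is the matrix object.
Nothing blocks QR of the lower DP to a position above the higher one, so inverse scope is available.
Both orderings are possible: *a few curators* > *each hypothesis* and *each hypothesis* > *a few curators*.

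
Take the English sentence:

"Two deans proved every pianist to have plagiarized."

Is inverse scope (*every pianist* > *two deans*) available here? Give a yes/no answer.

Yes

ECM infinitives lack a CP barrier, so *every pianist* can QR over the matrix subject *two deans*.
Clause-internal QR can adjoin the lower DP above the subject, yielding the inverse reading.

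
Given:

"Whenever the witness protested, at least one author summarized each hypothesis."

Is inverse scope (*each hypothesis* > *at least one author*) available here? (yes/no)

The adjunct island is irrelevant here — *each hypothesis* and *at least one author* are both in the matrix clause.
Ordinary QR to a clause-peripheral position gives the wide-scope LF for the lower DP.

Yes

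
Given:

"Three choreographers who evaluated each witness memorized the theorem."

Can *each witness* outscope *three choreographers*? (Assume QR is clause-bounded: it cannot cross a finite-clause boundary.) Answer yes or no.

No

*each witness* occurs within the relative clause *who evaluated each witness*.
Relative clauses are scope islands: a quantifier cannot QR out of a relative clause to take scope in the matrix clause.
Hence only narrow scope for *each witness* (under *three choreographers*) survives.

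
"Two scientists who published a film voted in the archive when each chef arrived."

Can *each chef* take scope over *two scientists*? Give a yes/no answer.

The DP *each chef* is contained in the adjunct clause *when each chef arrived*.
The adjunct-island constraint bars QR out of an adverbial clause.
So *each chef* cannot raise to a position above *two scientists*.

No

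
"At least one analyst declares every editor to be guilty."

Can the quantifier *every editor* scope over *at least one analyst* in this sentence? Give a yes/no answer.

ECM infinitives lack a CP barrier, so *every editor* can QR over the matrix subject *at least one analyst*.
No island intervenes, so both surface and inverse scope are derivable.

Yes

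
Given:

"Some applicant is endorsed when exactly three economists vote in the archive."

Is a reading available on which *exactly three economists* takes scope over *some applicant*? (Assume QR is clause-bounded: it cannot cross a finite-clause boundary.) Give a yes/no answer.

The target quantifier *exactly three economists* is part of the adjunct clause *when exactly three economists vote in the archive*.
The adjunct-island constraint bars QR out of an adverbial clause.
Hence only narrow scope for *exactly three economists* (under *some applicant*) survives.
(Only the surface reading survives: one fixed applicant with respect to all the relevant economists.)

No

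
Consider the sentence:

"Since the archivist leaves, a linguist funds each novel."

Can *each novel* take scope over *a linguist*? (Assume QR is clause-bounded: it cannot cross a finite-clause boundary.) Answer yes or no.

Neither queried DP is inside the adjunct, so the adjunct-island constraint does not apply.
No island intervenes, so both surface and inverse scope are derivable.

Yes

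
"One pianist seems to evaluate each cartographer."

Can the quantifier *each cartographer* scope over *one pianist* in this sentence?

Yes

The matrix predicate is a raising verb, whose infinitival complement is not a scope island — *each cartographer* can QR into the matrix clause.
Nothing blocks QR of the lower DP to a position above the higher one, so inverse scope is available.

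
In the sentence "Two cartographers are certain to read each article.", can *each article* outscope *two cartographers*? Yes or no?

Yes

Raising constructions are monoclausal for scope purposes; *each article* is not separated from *two cartographers* by any island.
No island intervenes, so both surface and inverse scope are derivable.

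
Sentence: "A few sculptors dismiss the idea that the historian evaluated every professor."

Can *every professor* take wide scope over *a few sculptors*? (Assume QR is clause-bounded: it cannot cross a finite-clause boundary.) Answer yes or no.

*every professor* is embedded in the complex NP *the idea that the historian evaluated every professor*.
The complex NP is opaque for QR — the quantifier is frozen inside the noun's complement.
So the wide-scope reading for *every professor* is blocked.

No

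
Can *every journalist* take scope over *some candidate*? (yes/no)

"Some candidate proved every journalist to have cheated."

The ECM infinitive is scope-transparent — *every journalist* is free to raise above *some candidate*.
Clause-internal QR can adjoin the lower DP above the subject, yielding the inverse reading.
So *every journalist* > *some candidate* is among the available readings.

Yes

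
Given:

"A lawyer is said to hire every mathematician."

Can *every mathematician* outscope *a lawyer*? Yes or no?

Yes

Infinitival complements of raising predicates do not block QR; *every mathematician* and *a lawyer* are effectively clausemates.
No island intervenes, so both surface and inverse scope are derivable.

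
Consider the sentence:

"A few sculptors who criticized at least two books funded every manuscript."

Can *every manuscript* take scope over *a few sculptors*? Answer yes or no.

Yes

The relative clause *who criticized at least two books* modifies *a few sculptors*, but *every manuscript* is not inside that relative clause — it is an argument of the matrix verb.
QR within a single clause is free, so the lower quantifier may take scope over the higher one.
So *every manuscript* > *a few sculptors* is among the available readings.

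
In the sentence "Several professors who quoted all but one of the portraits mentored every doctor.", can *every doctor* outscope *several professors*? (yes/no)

*every doctor* is a matrix argument; only *several professors* is modified by the relative clause *who quoted all but one of the portraits*, so the RC island is irrelevant to the target quantifier.
QR within a single clause is free, so the lower quantifier may take scope over the higher one.

Yes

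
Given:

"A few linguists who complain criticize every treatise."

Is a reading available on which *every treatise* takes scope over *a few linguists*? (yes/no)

Although the sentence contains a relative clause (*who complain*), *every treatise* is outside it, in the matrix VP.
With no island boundary between them, the object can take inverse scope over the subject via ordinary QR within the clause.

Yes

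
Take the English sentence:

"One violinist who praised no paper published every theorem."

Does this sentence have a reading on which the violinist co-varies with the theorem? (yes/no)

That reading corresponds to *every theorem* > *one violinist*.
*every theorem* is a matrix argument; only *one violinist* is modified by the relative clause *who praised no paper*, so the RC island is irrelevant to the target quantifier.
No island intervenes, so both surface and inverse scope are derivable.

Yes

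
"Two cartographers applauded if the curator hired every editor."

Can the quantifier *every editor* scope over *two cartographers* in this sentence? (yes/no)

No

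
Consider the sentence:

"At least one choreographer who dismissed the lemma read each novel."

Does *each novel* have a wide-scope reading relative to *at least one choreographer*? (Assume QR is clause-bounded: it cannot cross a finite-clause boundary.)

Yes

Although the sentence contains a relative clause (*who dismissed the lemma*), *each novel* is outside it, in the matrix VP.
With no island boundary between them, the object can take inverse scope over the subject via ordinary QR within the clause.
Both orderings are possible: *at least one choreographer* > *each novel* and *each novel* > *at least one choreographer*.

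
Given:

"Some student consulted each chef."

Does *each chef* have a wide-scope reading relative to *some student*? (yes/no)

Yes

*each chef* is the matrix object and *some student* the matrix subject; the two are clausemates.
Nothing blocks QR of the lower DP to a position above the higher one, so inverse scope is available.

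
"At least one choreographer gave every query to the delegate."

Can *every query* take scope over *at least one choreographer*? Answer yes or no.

Yes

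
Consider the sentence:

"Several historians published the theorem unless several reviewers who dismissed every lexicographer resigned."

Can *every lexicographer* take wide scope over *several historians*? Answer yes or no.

*every lexicographer* is embedded in the relative clause *who dismissed every lexicographer*, which is itself inside the adjunct *unless several reviewers who dismissed every lexicographer resigned*.
The quantifier would have to escape first the RC and then the adjunct — two independent island violations.
*every lexicographer* > *several historians* would require crossing that boundary, which is illicit.

No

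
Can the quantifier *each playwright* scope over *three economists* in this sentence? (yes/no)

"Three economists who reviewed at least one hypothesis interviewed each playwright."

The RC *who reviewed at least one hypothesis* is an island, but *each playwright* is not inside it — it is the matrix object, a clausemate of *three economists*.
With no island boundary between them, the object can take inverse scope over the subject via ordinary QR within the clause.

Yes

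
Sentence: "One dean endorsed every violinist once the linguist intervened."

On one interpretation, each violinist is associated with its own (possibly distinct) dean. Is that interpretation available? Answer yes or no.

That reading corresponds to *every violinist* > *one dean*.
Neither queried DP is inside the adjunct, so the adjunct-island constraint does not apply.
Since no island is crossed, the inverse ordering is licensed alongside surface scope.
The sentence is scopally ambiguous between *one dean* > *every violinist* and *every violinist* > *one dean*.

Yes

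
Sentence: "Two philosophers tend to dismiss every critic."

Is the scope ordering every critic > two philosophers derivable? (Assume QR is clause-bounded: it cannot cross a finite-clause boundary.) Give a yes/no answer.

Yes

Infinitival complements of raising predicates do not block QR; *every critic* and *two philosophers* are effectively clausemates.
With no island boundary between them, the object can take inverse scope over the subject via ordinary QR within the clause.
So *every critic* > *two philosophers* is among the available readings.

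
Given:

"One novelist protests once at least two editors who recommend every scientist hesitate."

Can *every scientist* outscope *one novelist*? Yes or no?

No

*every scientist* occurs within the relative clause *who recommend every scientist*, which is itself inside the adjunct *once at least two editors who recommend every scientist hesitate*.
Even if one barrier were somehow void, the other would still block QR.
*every scientist* > *one novelist* would require crossing that boundary, which is illicit.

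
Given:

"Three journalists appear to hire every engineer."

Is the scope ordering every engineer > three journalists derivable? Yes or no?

Infinitival complements of raising predicates do not block QR; *every engineer* and *three journalists* are effectively clausemates.
Clause-internal QR can adjoin the lower DP above the subject, yielding the inverse reading.

Yes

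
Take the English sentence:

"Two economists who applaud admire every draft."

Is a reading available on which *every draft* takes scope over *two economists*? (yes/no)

Yes

The relative clause *who applaud* modifies *two economists*, but *every draft* is not inside that relative clause — it is an argument of the matrix verb.
No island intervenes, so both surface and inverse scope are derivable.
Both orderings are possible: *two economists* > *every draft* and *every draft* > *two economists*.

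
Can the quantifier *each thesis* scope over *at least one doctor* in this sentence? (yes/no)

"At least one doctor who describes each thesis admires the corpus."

*each thesis* occurs within the relative clause *who describes each thesis*.
The relative clause forms an island for QR, so the quantifier is confined to the head noun's restrictor.
The inverse ordering *each thesis* > *at least one doctor* is therefore underivable.

No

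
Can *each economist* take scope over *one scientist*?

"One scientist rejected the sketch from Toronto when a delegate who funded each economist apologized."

No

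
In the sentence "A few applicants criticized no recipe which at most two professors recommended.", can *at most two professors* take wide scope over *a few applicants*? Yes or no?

No

*at most two professors* occurs within the relative clause *which at most two professors recommended* modifying *no recipe*.
QR out of a relative clause is ruled out by the relative-clause island constraint.
So the wide-scope reading for *at most two professors* is blocked.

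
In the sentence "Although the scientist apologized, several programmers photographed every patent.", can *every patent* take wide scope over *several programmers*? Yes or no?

The adjunct clause does not contain *every patent*, which is the matrix object.
Ordinary QR to a clause-peripheral position gives the wide-scope LF for the lower DP.

Yes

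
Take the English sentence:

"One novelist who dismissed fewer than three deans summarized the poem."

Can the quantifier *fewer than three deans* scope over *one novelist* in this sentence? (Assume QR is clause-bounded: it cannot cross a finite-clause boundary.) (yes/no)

*fewer than three deans* sits inside the relative clause *who dismissed fewer than three deans*.
The relative clause forms an island for QR, so the quantifier is confined to the head noun's restrictor.
Hence only narrow scope for *fewer than three deans* (under *one novelist*) survives.

No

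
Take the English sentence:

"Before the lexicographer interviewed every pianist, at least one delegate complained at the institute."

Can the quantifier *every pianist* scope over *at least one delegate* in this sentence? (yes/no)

No

*every pianist* occurs within the adjunct clause *before the lexicographer interviewed every pianist*.
Scope out of an adjunct clause is unavailable: QR respects the adjunct-island constraint.
So the wide-scope reading for *every pianist* is blocked.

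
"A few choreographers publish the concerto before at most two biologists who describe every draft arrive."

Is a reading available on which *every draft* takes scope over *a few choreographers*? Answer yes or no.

No

The target quantifier *every draft* is part of the relative clause *who describe every draft*, which is itself inside the adjunct *before at most two biologists who describe every draft arrive*.
Both the relative clause and the enclosing adjunct are scope islands; QR cannot cross either.
The inverse ordering *every draft* > *a few choreographers* is therefore underivable.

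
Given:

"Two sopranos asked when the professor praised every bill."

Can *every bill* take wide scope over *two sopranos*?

*every bill* sits inside the embedded question *when the professor praised every bill*.
QR across an interrogative CP boundary is ruled out as a wh-island violation.
The inverse ordering *every bill* > *two sopranos* is therefore underivable.

No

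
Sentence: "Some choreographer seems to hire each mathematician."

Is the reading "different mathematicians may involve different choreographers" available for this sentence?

This is the *each mathematician* > *some choreographer* reading.
The matrix predicate is a raising verb, whose infinitival complement is not a scope island — *each mathematician* can QR into the matrix clause.
Ordinary QR to a clause-peripheral position gives the wide-scope LF for the lower DP.

Yes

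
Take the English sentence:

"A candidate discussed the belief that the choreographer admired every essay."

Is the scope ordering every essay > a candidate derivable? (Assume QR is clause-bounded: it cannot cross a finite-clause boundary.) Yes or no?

The DP *every essay* is contained in the complex NP *the belief that the choreographer admired every essay*.
A that-clause complement to a noun is an island; QR cannot cross the NP boundary.
So the wide-scope reading for *every essay* is blocked.

No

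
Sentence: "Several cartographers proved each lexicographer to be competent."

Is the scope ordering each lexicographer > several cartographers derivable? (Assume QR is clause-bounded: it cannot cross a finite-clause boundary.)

*each lexicographer* is an ECM subject; ECM complements are not islands, and the embedded quantifier may take matrix scope.
Nothing blocks QR of the lower DP to a position above the higher one, so inverse scope is available.
The sentence is scopally ambiguous between *several cartographers* > *each lexicographer* and *each lexicographer* > *several cartographers*.

Yes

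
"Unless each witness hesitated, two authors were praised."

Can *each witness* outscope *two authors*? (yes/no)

No

The target quantifier *each witness* is part of the adjunct clause *unless each witness hesitated*.
Adjunct clauses are scope islands: a quantifier inside an adjunct cannot raise into the matrix clause.
So the wide-scope reading for *each witness* is blocked.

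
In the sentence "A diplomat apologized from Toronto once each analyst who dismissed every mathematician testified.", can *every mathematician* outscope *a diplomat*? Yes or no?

*every mathematician* occurs within the relative clause *who dismissed every mathematician*, which is itself inside the adjunct *once each analyst who dismissed every mathematician testified*.
Even if one barrier were somehow void, the other would still block QR.
The inverse ordering *every mathematician* > *a diplomat* is therefore underivable.
(Only the surface reading survives: one fixed diplomat with respect to all the relevant mathematicians.)

No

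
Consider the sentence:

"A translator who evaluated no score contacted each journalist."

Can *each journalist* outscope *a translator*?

*each journalist* is a matrix argument; only *a translator* is modified by the relative clause *who evaluated no score*, so the RC island is irrelevant to the target quantifier.
Nothing blocks QR of the lower DP to a position above the higher one, so inverse scope is available.

Yes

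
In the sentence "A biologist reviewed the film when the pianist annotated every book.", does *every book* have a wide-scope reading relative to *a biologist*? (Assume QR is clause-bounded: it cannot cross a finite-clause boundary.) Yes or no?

No

*every book* is embedded in the adjunct clause *when the pianist annotated every book*.
The adjunct-island constraint bars QR out of an adverbial clause.
The inverse ordering *every book* > *a biologist* is therefore underivable.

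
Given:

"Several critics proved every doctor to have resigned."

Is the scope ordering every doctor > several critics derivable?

Yes

This is an ECM construction: *every doctor* is the infinitival subject, Case-marked by the matrix verb, and the infinitive is transparent for QR.
Ordinary QR to a clause-peripheral position gives the wide-scope LF for the lower DP.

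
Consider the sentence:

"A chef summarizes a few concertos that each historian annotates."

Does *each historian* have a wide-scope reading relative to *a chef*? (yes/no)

*each historian* occurs within the relative clause *that each historian annotates* modifying *a few concertos*.
Quantifiers inside a relative clause are trapped there; the RC boundary blocks QR.
*each historian* > *a chef* would require crossing that boundary, which is illicit.
(Only the surface reading survives: one fixed chef with respect to all the relevant historians.)

No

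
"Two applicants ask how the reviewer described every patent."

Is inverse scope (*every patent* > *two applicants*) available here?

The DP *every patent* is contained in the embedded question *how the reviewer described every patent*.
The wh-island constraint blocks QR out of an embedded interrogative.
*every patent* is confined to the island and cannot take scope over *two applicants*.

No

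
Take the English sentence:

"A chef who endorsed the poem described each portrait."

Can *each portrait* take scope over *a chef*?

*each portrait* sits in the matrix clause, not in the relative clause on *a chef*.
Ordinary QR to a clause-peripheral position gives the wide-scope LF for the lower DP.

Yes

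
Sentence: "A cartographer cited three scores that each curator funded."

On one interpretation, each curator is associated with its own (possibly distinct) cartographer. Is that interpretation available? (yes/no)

The described interpretation is the *each curator* > *a cartographer* scoping.
The DP *each curator* is contained in the relative clause *that each curator funded* modifying *three scores*.
Relative clauses block scope extraction: QR cannot target a position outside the modified NP.
*each curator* > *a cartographer* would require crossing that boundary, which is illicit.
(Only the surface reading survives: one fixed cartographer with respect to all the relevant curators.)

No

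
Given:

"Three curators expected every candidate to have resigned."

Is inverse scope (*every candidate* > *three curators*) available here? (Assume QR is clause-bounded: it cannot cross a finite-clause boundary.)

The ECM infinitive is scope-transparent — *every candidate* is free to raise above *three curators*.
Nothing blocks QR of the lower DP to a position above the higher one, so inverse scope is available.

Yes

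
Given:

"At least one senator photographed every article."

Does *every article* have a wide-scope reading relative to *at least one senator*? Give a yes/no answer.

*every article* and *at least one senator* are in the same minimal clause.
QR within a single clause is free, so the lower quantifier may take scope over the higher one.

Yes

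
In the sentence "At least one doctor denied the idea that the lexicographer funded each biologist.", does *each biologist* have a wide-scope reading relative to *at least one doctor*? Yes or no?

The DP *each biologist* is contained in the complex NP *the idea that the lexicographer funded each biologist*.
Noun-complement clauses are scope islands (the Complex NP Constraint): a quantifier inside one cannot scope into the matrix.
The inverse ordering *each biologist* > *at least one doctor* is therefore underivable.

No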